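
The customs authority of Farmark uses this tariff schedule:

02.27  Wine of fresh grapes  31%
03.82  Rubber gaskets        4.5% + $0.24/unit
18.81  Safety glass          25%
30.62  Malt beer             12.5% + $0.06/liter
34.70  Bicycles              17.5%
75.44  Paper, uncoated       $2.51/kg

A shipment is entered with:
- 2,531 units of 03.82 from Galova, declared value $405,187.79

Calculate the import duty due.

Line 1 (03.82, Galova, 2,531 units, $405,187.79):
Base rate for 03.82 is 4.5% + $0.24/unit.
Duty = $405,187.79 × 4.5% + 2,531 × $0.24 = $18,840.89.

$18,840.89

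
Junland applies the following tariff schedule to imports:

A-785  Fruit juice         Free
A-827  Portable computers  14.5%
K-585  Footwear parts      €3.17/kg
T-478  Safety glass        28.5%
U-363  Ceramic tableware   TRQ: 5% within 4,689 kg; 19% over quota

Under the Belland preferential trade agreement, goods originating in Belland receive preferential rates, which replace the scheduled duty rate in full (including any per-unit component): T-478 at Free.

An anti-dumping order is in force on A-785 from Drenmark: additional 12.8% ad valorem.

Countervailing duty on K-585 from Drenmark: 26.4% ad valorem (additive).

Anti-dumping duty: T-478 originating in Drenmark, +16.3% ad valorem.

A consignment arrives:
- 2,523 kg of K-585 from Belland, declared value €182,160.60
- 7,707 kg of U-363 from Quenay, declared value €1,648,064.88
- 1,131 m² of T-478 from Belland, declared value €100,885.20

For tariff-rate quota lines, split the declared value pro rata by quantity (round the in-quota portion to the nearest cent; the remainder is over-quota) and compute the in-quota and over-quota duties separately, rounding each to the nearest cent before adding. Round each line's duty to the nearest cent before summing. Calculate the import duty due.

€180,752.83

Line 1 (K-585, Belland, 2,523 kg, €182,160.60):
Base rate for K-585 is €3.17/kg.
Origin Belland is the FTA partner but K-585 is not on the preference list; base rate stands.
The additional-duty order on K-585 targets Drenmark, not Belland; it does not apply.
Duty = 2,523 × €3.17 = €7,997.91.
Line 2 (U-363, Quenay, 7,707 kg, €1,648,064.88):
Code U-363 is under a tariff-rate quota (threshold 4,689 kg). In-quota: 4,689 kg at 5%; over-quota: 3,018 kg at 19%.
Pro-rata value split: in-quota = €1,648,064.88 × 4,689/7,707 = €1,002,695.76; over-quota = €1,648,064.88 − €1,002,695.76 = €645,369.12.
In-quota duty = €1,002,695.76 × 5% = €50,134.79. Over-quota duty = €645,369.12 × 19% = €122,620.13.
Line duty = €50,134.79 + €122,620.13 = €172,754.92.
Line 3 (T-478, Belland, 1,131 m², €100,885.20):
Base rate for T-478 is 28.5%.
Origin Belland qualifies under the Junland–Belland agreement and T-478 is covered: preferential rate Free applies instead.
The additional-duty order on T-478 targets Drenmark, not Belland; it does not apply.
Duty = €100,885.20 × 0% = €0.00.
Total = €7,997.91 + €172,754.92 + €0.00 = €180,752.83.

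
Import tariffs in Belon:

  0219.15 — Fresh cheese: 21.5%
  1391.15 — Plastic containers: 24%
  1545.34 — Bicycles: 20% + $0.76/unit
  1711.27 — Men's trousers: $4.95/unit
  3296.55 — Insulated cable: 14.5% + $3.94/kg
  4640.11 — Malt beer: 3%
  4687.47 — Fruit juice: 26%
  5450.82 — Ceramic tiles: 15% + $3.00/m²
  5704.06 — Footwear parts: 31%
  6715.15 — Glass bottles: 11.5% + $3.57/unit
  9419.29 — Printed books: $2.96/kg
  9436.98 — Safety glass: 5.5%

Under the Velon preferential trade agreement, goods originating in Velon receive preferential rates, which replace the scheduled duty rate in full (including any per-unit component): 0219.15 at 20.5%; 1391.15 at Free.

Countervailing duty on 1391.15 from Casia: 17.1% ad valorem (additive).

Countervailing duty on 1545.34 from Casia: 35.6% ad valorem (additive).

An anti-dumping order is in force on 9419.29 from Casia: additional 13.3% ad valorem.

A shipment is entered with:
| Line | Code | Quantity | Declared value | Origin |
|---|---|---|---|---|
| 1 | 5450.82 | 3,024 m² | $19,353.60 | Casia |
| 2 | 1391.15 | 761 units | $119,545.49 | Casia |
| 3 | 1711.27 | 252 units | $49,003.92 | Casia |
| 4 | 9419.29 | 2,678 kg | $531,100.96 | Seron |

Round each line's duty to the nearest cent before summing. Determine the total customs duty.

$70,282.52

Line 1 (5450.82, Casia, 3,024 m², $19,353.60):
Base rate for 5450.82 is 15% + $3.00/m².
Duty = $19,353.60 × 15% + 3,024 × $3.00 = $11,975.04.
Line 2 (1391.15, Casia, 761 units, $119,545.49):
Base rate for 1391.15 is 24%.
1391.15 has an FTA preferential rate, but origin Casia is not Velon; base rate stands.
Additional duty on 1391.15 from Casia: +17.1%. Applied ad valorem rate: 24% + 17.1% = 41.1%.
Duty = $119,545.49 × 41.1% = $49,133.20.
Line 3 (1711.27, Casia, 252 units, $49,003.92):
Base rate for 1711.27 is $4.95/unit.
Duty = 252 × $4.95 = $1,247.40.
Line 4 (9419.29, Seron, 2,678 kg, $531,100.96):
Base rate for 9419.29 is $2.96/kg.
The additional-duty order on 9419.29 targets Casia, not Seron; it does not apply.
Duty = 2,678 × $2.96 = $7,926.88.
Total = $11,975.04 + $49,133.20 + $1,247.40 + $7,926.88 = $70,282.52.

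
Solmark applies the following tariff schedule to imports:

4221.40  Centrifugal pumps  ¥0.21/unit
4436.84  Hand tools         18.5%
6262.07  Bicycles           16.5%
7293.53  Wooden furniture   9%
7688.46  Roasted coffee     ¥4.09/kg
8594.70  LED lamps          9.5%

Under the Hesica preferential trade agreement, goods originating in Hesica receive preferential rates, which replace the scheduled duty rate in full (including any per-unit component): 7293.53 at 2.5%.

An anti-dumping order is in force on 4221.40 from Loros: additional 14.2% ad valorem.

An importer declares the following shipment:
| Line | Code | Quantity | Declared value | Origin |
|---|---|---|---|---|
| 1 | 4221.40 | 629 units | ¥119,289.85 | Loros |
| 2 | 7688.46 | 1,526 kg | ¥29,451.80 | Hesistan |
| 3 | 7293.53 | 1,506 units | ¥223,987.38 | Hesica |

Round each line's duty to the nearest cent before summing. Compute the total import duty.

¥28,912.27

Line 1 (4221.40, Loros, 629 units, ¥119,289.85):
Base rate for 4221.40 is ¥0.21/unit.
Additional duty on 4221.40 from Loros: +14.2% ad valorem. Applied ad valorem rate = 14.2%.
Duty = ¥119,289.85 × 14.2% + 629 × ¥0.21 = ¥17,071.25.
Line 2 (7688.46, Hesistan, 1,526 kg, ¥29,451.80):
Base rate for 7688.46 is ¥4.09/kg.
Duty = 1,526 × ¥4.09 = ¥6,241.34.
Line 3 (7293.53, Hesica, 1,506 units, ¥223,987.38):
Base rate for 7293.53 is 9%.
Origin Hesica qualifies under the Solmark–Hesica agreement and 7293.53 is covered: preferential rate 2.5% applies instead.
Duty = ¥223,987.38 × 2.5% = ¥5,599.68.
Total = ¥17,071.25 + ¥6,241.34 + ¥5,599.68 = ¥28,912.27.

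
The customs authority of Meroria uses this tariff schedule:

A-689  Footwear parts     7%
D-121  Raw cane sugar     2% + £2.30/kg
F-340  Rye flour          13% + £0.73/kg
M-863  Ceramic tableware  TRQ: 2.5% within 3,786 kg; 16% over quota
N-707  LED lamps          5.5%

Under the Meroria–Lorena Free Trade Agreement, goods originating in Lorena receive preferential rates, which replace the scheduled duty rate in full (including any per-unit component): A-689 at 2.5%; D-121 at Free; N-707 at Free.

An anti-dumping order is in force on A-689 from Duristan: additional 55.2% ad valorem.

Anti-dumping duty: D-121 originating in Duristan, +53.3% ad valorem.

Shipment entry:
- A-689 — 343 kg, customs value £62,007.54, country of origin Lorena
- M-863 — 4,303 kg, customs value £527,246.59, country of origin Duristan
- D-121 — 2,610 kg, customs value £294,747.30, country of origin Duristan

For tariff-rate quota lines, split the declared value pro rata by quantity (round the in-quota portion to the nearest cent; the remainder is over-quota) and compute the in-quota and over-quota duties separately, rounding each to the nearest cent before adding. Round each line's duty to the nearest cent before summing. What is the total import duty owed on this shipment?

Line 1 (A-689, Lorena, 343 kg, £62,007.54):
Base rate for A-689 is 7%.
Origin Lorena qualifies under the Meroria–Lorena agreement and A-689 is covered: preferential rate 2.5% applies instead.
The additional-duty order on A-689 targets Duristan, not Lorena; it does not apply.
Duty = £62,007.54 × 2.5% = £1,550.19.
Line 2 (M-863, Duristan, 4,303 kg, £527,246.59):
Code M-863 is under a tariff-rate quota (threshold 3,786 kg). In-quota: 3,786 kg at 2.5%; over-quota: 517 kg at 16%.
Pro-rata value split: in-quota = £527,246.59 × 3,786/4,303 = £463,898.58; over-quota = £527,246.59 − £463,898.58 = £63,348.01.
In-quota duty = £463,898.58 × 2.5% = £11,597.46. Over-quota duty = £63,348.01 × 16% = £10,135.68.
Line duty = £11,597.46 + £10,135.68 = £21,733.14.
Line 3 (D-121, Duristan, 2,610 kg, £294,747.30):
Base rate for D-121 is 2% + £2.30/kg.
D-121 has an FTA preferential rate, but origin Duristan is not Lorena; base rate stands.
Additional duty on D-121 from Duristan: +53.3%. Applied ad valorem rate: 2% + 53.3% = 55.3%.
Duty = £294,747.30 × 55.3% + 2,610 × £2.30 = £168,998.26.
Total = £1,550.19 + £21,733.14 + £168,998.26 = £192,281.59.

£192,281.59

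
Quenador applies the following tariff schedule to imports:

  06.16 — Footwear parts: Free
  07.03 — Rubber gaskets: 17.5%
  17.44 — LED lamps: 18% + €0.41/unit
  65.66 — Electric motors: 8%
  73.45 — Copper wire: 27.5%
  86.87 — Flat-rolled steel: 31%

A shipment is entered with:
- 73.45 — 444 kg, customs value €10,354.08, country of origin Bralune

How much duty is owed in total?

€2,847.37

Line 1 (73.45, Bralune, 444 kg, €10,354.08):
Base rate for 73.45 is 27.5%.
Duty = €10,354.08 × 27.5% = €2,847.37.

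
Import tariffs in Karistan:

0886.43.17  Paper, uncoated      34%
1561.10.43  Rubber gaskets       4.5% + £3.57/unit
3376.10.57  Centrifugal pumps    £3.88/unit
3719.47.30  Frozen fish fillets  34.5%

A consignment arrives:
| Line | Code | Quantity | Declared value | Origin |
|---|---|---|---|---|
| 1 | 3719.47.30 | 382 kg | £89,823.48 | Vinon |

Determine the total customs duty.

Line 1 (3719.47.30, Vinon, 382 kg, £89,823.48):
Base rate for 3719.47.30 is 34.5%.
Duty = £89,823.48 × 34.5% = £30,989.10.

£30,989.10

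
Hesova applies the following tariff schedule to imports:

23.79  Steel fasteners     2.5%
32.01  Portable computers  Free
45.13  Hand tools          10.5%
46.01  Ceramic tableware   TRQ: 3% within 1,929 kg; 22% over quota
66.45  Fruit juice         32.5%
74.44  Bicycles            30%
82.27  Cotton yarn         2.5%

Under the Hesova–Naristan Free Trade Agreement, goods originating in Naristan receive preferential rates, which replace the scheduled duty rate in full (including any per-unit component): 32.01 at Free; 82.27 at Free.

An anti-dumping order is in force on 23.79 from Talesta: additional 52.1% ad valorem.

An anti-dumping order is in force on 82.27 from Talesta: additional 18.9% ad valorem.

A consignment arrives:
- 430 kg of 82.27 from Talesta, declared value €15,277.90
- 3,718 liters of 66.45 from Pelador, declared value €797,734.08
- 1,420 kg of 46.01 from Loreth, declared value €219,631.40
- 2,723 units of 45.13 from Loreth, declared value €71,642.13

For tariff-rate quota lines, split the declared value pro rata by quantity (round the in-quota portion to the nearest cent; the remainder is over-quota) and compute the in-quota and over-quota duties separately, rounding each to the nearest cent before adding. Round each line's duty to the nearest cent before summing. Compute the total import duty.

€276,644.41

Line 1 (82.27, Talesta, 430 kg, €15,277.90):
Base rate for 82.27 is 2.5%.
82.27 has an FTA preferential rate, but origin Talesta is not Naristan; base rate stands.
Additional duty on 82.27 from Talesta: +18.9%. Applied ad valorem rate: 2.5% + 18.9% = 21.4%.
Duty = €15,277.90 × 21.4% = €3,269.47.
Line 2 (66.45, Pelador, 3,718 liters, €797,734.08):
Base rate for 66.45 is 32.5%.
Duty = €797,734.08 × 32.5% = €259,263.58.
Line 3 (46.01, Loreth, 1,420 kg, €219,631.40):
Code 46.01 is under a tariff-rate quota (threshold 1,929 kg). Quantity 1,420 kg is within the quota, so the in-quota rate 3% applies to the full value.
Duty = €219,631.40 × 3% = €6,588.94.
Line 4 (45.13, Loreth, 2,723 units, €71,642.13):
Base rate for 45.13 is 10.5%.
Duty = €71,642.13 × 10.5% = €7,522.42.
Total = €3,269.47 + €259,263.58 + €6,588.94 + €7,522.42 = €276,644.41.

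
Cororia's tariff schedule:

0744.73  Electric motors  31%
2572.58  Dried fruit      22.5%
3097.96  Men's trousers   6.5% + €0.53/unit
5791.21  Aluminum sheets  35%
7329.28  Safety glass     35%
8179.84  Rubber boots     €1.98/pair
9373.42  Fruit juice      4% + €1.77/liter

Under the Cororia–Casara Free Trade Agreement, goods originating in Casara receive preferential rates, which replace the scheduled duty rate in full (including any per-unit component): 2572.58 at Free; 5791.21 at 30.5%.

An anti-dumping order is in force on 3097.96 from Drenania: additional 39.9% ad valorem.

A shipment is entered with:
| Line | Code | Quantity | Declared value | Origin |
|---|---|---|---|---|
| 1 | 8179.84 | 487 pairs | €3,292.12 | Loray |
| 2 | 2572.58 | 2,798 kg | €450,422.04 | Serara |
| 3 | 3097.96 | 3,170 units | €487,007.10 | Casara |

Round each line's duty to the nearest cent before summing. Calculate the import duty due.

Line 1 (8179.84, Loray, 487 pairs, €3,292.12):
Base rate for 8179.84 is €1.98/pair.
Duty = 487 × €1.98 = €964.26.
Line 2 (2572.58, Serara, 2,798 kg, €450,422.04):
Base rate for 2572.58 is 22.5%.
2572.58 has an FTA preferential rate, but origin Serara is not Casara; base rate stands.
Duty = €450,422.04 × 22.5% = €101,344.96.
Line 3 (3097.96, Casara, 3,170 units, €487,007.10):
Base rate for 3097.96 is 6.5% + €0.53/unit.
Origin Casara is the FTA partner but 3097.96 is not on the preference list; base rate stands.
The additional-duty order on 3097.96 targets Drenania, not Casara; it does not apply.
Duty = €487,007.10 × 6.5% + 3,170 × €0.53 = €33,335.56.
Total = €964.26 + €101,344.96 + €33,335.56 = €135,644.78.

€135,644.78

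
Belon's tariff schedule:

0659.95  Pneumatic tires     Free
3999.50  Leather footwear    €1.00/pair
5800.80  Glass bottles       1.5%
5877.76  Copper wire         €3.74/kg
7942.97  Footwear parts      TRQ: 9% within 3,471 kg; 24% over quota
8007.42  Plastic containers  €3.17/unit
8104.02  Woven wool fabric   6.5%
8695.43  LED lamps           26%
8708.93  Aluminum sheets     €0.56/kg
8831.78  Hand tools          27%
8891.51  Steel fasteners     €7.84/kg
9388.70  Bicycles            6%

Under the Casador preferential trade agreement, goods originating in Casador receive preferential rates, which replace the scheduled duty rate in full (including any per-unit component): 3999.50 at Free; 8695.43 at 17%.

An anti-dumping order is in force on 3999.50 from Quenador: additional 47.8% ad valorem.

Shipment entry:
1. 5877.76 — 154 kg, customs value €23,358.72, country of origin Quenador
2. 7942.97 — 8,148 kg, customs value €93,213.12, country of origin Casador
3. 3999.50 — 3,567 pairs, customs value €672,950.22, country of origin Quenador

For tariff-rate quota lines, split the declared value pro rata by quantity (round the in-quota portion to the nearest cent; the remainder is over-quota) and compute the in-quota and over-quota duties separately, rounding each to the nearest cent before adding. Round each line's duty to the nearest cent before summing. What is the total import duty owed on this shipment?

Line 1 (5877.76, Quenador, 154 kg, €23,358.72):
Base rate for 5877.76 is €3.74/kg.
Duty = 154 × €3.74 = €575.96.
Line 2 (7942.97, Casador, 8,148 kg, €93,213.12):
Code 7942.97 is under a tariff-rate quota (threshold 3,471 kg). In-quota: 3,471 kg at 9%; over-quota: 4,677 kg at 24%.
Pro-rata value split: in-quota = €93,213.12 × 3,471/8,148 = €39,708.24; over-quota = €93,213.12 − €39,708.24 = €53,504.88.
In-quota duty = €39,708.24 × 9% = €3,573.74. Over-quota duty = €53,504.88 × 24% = €12,841.17.
Line duty = €3,573.74 + €12,841.17 = €16,414.91.
Line 3 (3999.50, Quenador, 3,567 pairs, €672,950.22):
Base rate for 3999.50 is €1.00/pair.
3999.50 has an FTA preferential rate, but origin Quenador is not Casador; base rate stands.
Additional duty on 3999.50 from Quenador: +47.8% ad valorem. Applied ad valorem rate = 47.8%.
Duty = €672,950.22 × 47.8% + 3,567 × €1.00 = €325,237.21.
Total = €575.96 + €16,414.91 + €325,237.21 = €342,228.08.

€342,228.08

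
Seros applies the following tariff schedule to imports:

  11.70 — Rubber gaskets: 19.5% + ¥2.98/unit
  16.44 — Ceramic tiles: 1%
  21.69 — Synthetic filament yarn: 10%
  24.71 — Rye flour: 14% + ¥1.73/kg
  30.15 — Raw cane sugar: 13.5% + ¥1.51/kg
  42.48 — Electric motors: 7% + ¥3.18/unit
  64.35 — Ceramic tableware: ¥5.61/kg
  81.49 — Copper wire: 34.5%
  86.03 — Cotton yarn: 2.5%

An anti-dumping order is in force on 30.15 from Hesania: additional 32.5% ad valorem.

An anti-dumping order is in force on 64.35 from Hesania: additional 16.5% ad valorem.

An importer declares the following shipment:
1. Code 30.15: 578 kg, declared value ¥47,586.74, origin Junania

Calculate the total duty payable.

¥7,296.99

Line 1 (30.15, Junania, 578 kg, ¥47,586.74):
Base rate for 30.15 is 13.5% + ¥1.51/kg.
The additional-duty order on 30.15 targets Hesania, not Junania; it does not apply.
Duty = ¥47,586.74 × 13.5% + 578 × ¥1.51 = ¥7,296.99.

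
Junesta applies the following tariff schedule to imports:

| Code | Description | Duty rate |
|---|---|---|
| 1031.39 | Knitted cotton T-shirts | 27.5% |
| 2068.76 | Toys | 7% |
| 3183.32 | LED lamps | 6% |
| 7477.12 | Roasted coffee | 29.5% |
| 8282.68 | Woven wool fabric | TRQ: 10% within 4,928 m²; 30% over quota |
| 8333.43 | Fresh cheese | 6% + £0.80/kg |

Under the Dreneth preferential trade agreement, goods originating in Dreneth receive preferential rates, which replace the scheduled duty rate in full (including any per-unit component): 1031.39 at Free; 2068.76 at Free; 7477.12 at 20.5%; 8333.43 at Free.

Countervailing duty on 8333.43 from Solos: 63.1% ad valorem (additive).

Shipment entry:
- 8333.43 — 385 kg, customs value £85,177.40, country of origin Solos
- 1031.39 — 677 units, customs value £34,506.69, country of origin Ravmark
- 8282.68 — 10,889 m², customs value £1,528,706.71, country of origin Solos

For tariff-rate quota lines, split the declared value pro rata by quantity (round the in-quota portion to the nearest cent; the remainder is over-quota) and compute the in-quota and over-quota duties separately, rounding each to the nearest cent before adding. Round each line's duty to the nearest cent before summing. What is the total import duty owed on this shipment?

Line 1 (8333.43, Solos, 385 kg, £85,177.40):
Base rate for 8333.43 is 6% + £0.80/kg.
8333.43 has an FTA preferential rate, but origin Solos is not Dreneth; base rate stands.
Additional duty on 8333.43 from Solos: +63.1%. Applied ad valorem rate: 6% + 63.1% = 69.1%.
Duty = £85,177.40 × 69.1% + 385 × £0.80 = £59,165.58.
Line 2 (1031.39, Ravmark, 677 units, £34,506.69):
Base rate for 1031.39 is 27.5%.
1031.39 has an FTA preferential rate, but origin Ravmark is not Dreneth; base rate stands.
Duty = £34,506.69 × 27.5% = £9,489.34.
Line 3 (8282.68, Solos, 10,889 m², £1,528,706.71):
Code 8282.68 is under a tariff-rate quota (threshold 4,928 m²). In-quota: 4,928 m² at 10%; over-quota: 5,961 m² at 30%.
Pro-rata value split: in-quota = £1,528,706.71 × 4,928/10,889 = £691,841.92; over-quota = £1,528,706.71 − £691,841.92 = £836,864.79.
In-quota duty = £691,841.92 × 10% = £69,184.19. Over-quota duty = £836,864.79 × 30% = £251,059.44.
Line duty = £69,184.19 + £251,059.44 = £320,243.63.
Total = £59,165.58 + £9,489.34 + £320,243.63 = £388,898.55.

£388,898.55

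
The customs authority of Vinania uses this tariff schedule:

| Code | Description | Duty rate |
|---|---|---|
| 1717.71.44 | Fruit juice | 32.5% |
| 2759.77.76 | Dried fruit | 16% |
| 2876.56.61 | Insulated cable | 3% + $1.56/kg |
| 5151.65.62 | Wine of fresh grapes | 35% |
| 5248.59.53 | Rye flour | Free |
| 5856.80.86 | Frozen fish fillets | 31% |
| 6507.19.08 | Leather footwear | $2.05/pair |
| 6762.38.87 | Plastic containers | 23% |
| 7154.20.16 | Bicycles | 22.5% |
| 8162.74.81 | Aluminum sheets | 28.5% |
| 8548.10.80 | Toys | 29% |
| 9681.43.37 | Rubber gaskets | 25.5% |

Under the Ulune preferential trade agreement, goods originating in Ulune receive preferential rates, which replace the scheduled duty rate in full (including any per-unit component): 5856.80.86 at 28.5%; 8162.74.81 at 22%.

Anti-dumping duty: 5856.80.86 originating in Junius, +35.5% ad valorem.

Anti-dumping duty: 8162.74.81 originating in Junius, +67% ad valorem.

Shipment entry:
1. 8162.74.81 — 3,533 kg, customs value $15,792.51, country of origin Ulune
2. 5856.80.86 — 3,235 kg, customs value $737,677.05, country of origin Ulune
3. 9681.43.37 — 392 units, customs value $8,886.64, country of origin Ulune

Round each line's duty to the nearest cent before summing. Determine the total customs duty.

Line 1 (8162.74.81, Ulune, 3,533 kg, $15,792.51):
Base rate for 8162.74.81 is 28.5%.
Origin Ulune qualifies under the Vinania–Ulune agreement and 8162.74.81 is covered: preferential rate 22% applies instead.
The additional-duty order on 8162.74.81 targets Junius, not Ulune; it does not apply.
Duty = $15,792.51 × 22% = $3,474.35.
Line 2 (5856.80.86, Ulune, 3,235 kg, $737,677.05):
Base rate for 5856.80.86 is 31%.
Origin Ulune qualifies under the Vinania–Ulune agreement and 5856.80.86 is covered: preferential rate 28.5% applies instead.
The additional-duty order on 5856.80.86 targets Junius, not Ulune; it does not apply.
Duty = $737,677.05 × 28.5% = $210,237.96.
Line 3 (9681.43.37, Ulune, 392 units, $8,886.64):
Base rate for 9681.43.37 is 25.5%.
Origin Ulune is the FTA partner but 9681.43.37 is not on the preference list; base rate stands.
Duty = $8,886.64 × 25.5% = $2,266.09.
Total = $3,474.35 + $210,237.96 + $2,266.09 = $215,978.40.

$215,978.40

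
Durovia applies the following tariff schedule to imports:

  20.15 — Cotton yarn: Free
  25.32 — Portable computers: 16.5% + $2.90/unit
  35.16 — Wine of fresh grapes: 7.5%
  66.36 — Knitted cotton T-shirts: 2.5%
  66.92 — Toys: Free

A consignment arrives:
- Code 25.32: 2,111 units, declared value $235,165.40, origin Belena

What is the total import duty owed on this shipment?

Line 1 (25.32, Belena, 2,111 units, $235,165.40):
Base rate for 25.32 is 16.5% + $2.90/unit.
Duty = $235,165.40 × 16.5% + 2,111 × $2.90 = $44,924.19.

$44,924.19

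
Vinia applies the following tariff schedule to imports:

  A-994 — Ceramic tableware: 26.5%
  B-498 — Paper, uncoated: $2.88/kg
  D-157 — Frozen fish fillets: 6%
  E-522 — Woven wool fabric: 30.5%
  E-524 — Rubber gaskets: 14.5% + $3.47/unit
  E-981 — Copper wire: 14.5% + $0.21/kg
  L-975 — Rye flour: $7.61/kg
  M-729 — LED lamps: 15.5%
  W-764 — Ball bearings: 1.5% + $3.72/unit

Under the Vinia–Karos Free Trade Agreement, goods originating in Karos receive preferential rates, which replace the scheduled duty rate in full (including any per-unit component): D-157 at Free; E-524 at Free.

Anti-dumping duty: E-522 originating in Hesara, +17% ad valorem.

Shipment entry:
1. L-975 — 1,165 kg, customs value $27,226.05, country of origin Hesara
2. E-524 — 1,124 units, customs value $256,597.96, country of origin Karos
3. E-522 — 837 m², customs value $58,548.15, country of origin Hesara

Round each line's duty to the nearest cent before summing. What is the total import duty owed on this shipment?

Line 1 (L-975, Hesara, 1,165 kg, $27,226.05):
Base rate for L-975 is $7.61/kg.
Duty = 1,165 × $7.61 = $8,865.65.
Line 2 (E-524, Karos, 1,124 units, $256,597.96):
Base rate for E-524 is 14.5% + $3.47/unit.
Origin Karos qualifies under the Vinia–Karos agreement and E-524 is covered: preferential rate Free applies instead.
Duty = $256,597.96 × 0% = $0.00.
Line 3 (E-522, Hesara, 837 m², $58,548.15):
Base rate for E-522 is 30.5%.
Additional duty on E-522 from Hesara: +17%. Applied ad valorem rate: 30.5% + 17% = 47.5%.
Duty = $58,548.15 × 47.5% = $27,810.37.
Total = $8,865.65 + $0.00 + $27,810.37 = $36,676.02.

$36,676.02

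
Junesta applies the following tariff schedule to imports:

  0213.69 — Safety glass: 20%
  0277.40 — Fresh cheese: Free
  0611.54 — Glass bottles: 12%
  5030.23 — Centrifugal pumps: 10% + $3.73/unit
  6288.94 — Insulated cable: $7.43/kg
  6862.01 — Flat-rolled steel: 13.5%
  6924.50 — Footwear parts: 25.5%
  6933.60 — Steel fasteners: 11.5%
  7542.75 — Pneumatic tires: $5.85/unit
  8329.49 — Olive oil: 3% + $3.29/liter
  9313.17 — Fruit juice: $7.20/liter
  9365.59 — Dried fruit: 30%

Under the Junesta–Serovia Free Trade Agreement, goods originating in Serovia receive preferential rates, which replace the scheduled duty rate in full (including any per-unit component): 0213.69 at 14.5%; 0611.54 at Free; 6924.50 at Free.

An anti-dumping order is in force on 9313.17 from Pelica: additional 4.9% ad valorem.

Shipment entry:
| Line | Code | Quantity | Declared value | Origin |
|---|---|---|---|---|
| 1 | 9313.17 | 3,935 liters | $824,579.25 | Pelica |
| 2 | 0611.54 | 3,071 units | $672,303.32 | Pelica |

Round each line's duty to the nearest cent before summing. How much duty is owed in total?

Line 1 (9313.17, Pelica, 3,935 liters, $824,579.25):
Base rate for 9313.17 is $7.20/liter.
Additional duty on 9313.17 from Pelica: +4.9% ad valorem. Applied ad valorem rate = 4.9%.
Duty = $824,579.25 × 4.9% + 3,935 × $7.20 = $68,736.38.
Line 2 (0611.54, Pelica, 3,071 units, $672,303.32):
Base rate for 0611.54 is 12%.
0611.54 has an FTA preferential rate, but origin Pelica is not Serovia; base rate stands.
Duty = $672,303.32 × 12% = $80,676.40.
Total = $68,736.38 + $80,676.40 = $149,412.78.

$149,412.78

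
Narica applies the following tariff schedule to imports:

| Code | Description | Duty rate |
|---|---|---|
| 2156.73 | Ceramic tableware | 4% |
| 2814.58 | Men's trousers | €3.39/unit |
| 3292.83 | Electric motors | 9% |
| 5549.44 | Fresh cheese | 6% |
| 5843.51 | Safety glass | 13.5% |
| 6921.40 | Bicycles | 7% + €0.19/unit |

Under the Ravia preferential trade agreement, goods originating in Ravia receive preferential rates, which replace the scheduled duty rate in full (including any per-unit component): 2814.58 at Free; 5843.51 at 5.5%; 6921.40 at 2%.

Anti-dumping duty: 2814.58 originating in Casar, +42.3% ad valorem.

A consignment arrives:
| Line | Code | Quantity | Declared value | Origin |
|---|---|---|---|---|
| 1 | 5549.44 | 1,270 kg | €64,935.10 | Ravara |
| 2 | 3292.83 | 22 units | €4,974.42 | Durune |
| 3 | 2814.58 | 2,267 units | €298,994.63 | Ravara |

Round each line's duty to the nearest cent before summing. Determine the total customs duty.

Line 1 (5549.44, Ravara, 1,270 kg, €64,935.10):
Base rate for 5549.44 is 6%.
Duty = €64,935.10 × 6% = €3,896.11.
Line 2 (3292.83, Durune, 22 units, €4,974.42):
Base rate for 3292.83 is 9%.
Duty = €4,974.42 × 9% = €447.70.
Line 3 (2814.58, Ravara, 2,267 units, €298,994.63):
Base rate for 2814.58 is €3.39/unit.
2814.58 has an FTA preferential rate, but origin Ravara is not Ravia; base rate stands.
The additional-duty order on 2814.58 targets Casar, not Ravara; it does not apply.
Duty = 2,267 × €3.39 = €7,685.13.
Total = €3,896.11 + €447.70 + €7,685.13 = €12,028.94.

€12,028.94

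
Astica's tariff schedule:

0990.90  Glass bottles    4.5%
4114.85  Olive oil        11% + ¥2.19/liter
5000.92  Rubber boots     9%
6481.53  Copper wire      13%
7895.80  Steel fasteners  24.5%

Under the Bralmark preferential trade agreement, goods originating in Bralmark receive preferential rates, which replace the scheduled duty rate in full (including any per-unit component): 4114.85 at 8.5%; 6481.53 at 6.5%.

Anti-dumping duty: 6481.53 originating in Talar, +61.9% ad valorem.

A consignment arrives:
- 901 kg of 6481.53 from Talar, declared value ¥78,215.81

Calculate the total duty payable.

¥58,583.64

Line 1 (6481.53, Talar, 901 kg, ¥78,215.81):
Base rate for 6481.53 is 13%.
6481.53 has an FTA preferential rate, but origin Talar is not Bralmark; base rate stands.
Additional duty on 6481.53 from Talar: +61.9%. Applied ad valorem rate: 13% + 61.9% = 74.9%.
Duty = ¥78,215.81 × 74.9% = ¥58,583.64.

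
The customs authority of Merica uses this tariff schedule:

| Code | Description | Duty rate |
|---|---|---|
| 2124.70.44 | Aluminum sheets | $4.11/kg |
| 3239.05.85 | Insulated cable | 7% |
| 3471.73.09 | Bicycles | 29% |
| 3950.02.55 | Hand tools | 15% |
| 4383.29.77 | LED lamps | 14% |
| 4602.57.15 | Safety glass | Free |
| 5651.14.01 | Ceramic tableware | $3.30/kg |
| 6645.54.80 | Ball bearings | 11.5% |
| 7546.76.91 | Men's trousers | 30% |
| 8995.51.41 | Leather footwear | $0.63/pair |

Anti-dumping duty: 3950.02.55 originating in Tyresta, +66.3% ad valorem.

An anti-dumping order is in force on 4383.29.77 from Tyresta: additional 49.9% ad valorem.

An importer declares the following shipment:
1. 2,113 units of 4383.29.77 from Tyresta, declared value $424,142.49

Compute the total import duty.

Line 1 (4383.29.77, Tyresta, 2,113 units, $424,142.49):
Base rate for 4383.29.77 is 14%.
Additional duty on 4383.29.77 from Tyresta: +49.9%. Applied ad valorem rate: 14% + 49.9% = 63.9%.
Duty = $424,142.49 × 63.9% = $271,027.05.

$271,027.05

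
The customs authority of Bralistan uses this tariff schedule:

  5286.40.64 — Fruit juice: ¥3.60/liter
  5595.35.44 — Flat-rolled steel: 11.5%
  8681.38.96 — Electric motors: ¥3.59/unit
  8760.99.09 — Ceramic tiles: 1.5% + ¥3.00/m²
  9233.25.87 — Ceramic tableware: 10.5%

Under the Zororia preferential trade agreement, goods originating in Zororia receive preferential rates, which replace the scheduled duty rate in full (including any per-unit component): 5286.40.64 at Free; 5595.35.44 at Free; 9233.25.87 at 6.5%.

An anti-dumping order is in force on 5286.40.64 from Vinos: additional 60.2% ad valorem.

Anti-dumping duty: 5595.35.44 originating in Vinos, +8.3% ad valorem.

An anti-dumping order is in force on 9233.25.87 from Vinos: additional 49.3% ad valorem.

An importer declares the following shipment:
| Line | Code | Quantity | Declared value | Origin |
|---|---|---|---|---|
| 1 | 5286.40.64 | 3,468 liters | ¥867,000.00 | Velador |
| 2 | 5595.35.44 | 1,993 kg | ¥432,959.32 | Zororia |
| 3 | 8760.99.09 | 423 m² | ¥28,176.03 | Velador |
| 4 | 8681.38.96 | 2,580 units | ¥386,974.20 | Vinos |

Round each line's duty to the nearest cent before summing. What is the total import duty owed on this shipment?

¥23,438.64

Line 1 (5286.40.64, Velador, 3,468 liters, ¥867,000.00):
Base rate for 5286.40.64 is ¥3.60/liter.
5286.40.64 has an FTA preferential rate, but origin Velador is not Zororia; base rate stands.
The additional-duty order on 5286.40.64 targets Vinos, not Velador; it does not apply.
Duty = 3,468 × ¥3.60 = ¥12,484.80.
Line 2 (5595.35.44, Zororia, 1,993 kg, ¥432,959.32):
Base rate for 5595.35.44 is 11.5%.
Origin Zororia qualifies under the Bralistan–Zororia agreement and 5595.35.44 is covered: preferential rate Free applies instead.
The additional-duty order on 5595.35.44 targets Vinos, not Zororia; it does not apply.
Duty = ¥432,959.32 × 0% = ¥0.00.
Line 3 (8760.99.09, Velador, 423 m², ¥28,176.03):
Base rate for 8760.99.09 is 1.5% + ¥3.00/m².
Duty = ¥28,176.03 × 1.5% + 423 × ¥3.00 = ¥1,691.64.
Line 4 (8681.38.96, Vinos, 2,580 units, ¥386,974.20):
Base rate for 8681.38.96 is ¥3.59/unit.
Duty = 2,580 × ¥3.59 = ¥9,262.20.
Total = ¥12,484.80 + ¥0.00 + ¥1,691.64 + ¥9,262.20 = ¥23,438.64.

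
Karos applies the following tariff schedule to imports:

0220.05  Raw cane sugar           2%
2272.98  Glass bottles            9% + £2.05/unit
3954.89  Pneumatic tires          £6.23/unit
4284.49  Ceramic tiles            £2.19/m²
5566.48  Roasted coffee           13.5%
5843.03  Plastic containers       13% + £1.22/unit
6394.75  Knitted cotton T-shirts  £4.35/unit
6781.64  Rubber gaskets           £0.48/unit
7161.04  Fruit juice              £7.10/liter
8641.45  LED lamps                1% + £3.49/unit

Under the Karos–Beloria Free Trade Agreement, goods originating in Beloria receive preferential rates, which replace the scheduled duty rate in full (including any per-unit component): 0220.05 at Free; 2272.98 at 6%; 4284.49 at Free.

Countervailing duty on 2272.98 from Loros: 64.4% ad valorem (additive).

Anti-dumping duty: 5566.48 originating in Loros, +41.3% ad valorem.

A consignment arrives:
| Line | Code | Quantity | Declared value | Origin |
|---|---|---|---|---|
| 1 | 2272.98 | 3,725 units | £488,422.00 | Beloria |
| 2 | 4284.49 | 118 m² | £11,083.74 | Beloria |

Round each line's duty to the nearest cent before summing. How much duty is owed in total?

£29,305.32

Line 1 (2272.98, Beloria, 3,725 units, £488,422.00):
Base rate for 2272.98 is 9% + £2.05/unit.
Origin Beloria qualifies under the Karos–Beloria agreement and 2272.98 is covered: preferential rate 6% applies instead.
The additional-duty order on 2272.98 targets Loros, not Beloria; it does not apply.
Duty = £488,422.00 × 6% = £29,305.32.
Line 2 (4284.49, Beloria, 118 m², £11,083.74):
Base rate for 4284.49 is £2.19/m².
Origin Beloria qualifies under the Karos–Beloria agreement and 4284.49 is covered: preferential rate Free applies instead.
Duty = £11,083.74 × 0% = £0.00.
Total = £29,305.32 + £0.00 = £29,305.32.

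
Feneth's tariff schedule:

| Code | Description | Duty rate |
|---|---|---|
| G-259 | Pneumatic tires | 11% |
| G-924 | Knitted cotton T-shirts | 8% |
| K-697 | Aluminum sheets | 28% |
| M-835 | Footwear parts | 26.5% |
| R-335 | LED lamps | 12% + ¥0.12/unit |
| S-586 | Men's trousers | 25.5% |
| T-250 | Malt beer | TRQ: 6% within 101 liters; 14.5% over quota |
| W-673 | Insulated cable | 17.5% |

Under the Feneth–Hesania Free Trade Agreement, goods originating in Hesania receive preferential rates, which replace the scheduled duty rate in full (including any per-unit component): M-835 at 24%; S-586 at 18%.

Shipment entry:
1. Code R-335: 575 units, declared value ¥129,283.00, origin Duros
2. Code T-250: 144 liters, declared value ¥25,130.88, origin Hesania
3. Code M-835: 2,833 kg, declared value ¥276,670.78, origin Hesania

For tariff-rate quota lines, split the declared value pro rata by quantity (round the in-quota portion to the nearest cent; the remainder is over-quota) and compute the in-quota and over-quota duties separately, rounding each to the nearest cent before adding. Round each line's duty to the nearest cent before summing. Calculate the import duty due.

Line 1 (R-335, Duros, 575 units, ¥129,283.00):
Base rate for R-335 is 12% + ¥0.12/unit.
Duty = ¥129,283.00 × 12% + 575 × ¥0.12 = ¥15,582.96.
Line 2 (T-250, Hesania, 144 liters, ¥25,130.88):
Code T-250 is under a tariff-rate quota (threshold 101 liters). In-quota: 101 liters at 6%; over-quota: 43 liters at 14.5%.
Pro-rata value split: in-quota = ¥25,130.88 × 101/144 = ¥17,626.52; over-quota = ¥25,130.88 − ¥17,626.52 = ¥7,504.36.
In-quota duty = ¥17,626.52 × 6% = ¥1,057.59. Over-quota duty = ¥7,504.36 × 14.5% = ¥1,088.13.
Line duty = ¥1,057.59 + ¥1,088.13 = ¥2,145.72.
Line 3 (M-835, Hesania, 2,833 kg, ¥276,670.78):
Base rate for M-835 is 26.5%.
Origin Hesania qualifies under the Feneth–Hesania agreement and M-835 is covered: preferential rate 24% applies instead.
Duty = ¥276,670.78 × 24% = ¥66,400.99.
Total = ¥15,582.96 + ¥2,145.72 + ¥66,400.99 = ¥84,129.67.

¥84,129.67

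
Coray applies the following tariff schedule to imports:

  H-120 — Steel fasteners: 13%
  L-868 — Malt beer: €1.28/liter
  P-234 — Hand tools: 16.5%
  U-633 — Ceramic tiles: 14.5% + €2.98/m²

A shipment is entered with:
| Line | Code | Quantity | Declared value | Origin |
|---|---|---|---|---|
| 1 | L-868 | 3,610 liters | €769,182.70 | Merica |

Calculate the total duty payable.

Line 1 (L-868, Merica, 3,610 liters, €769,182.70):
Base rate for L-868 is €1.28/liter.
Duty = 3,610 × €1.28 = €4,620.80.

€4,620.80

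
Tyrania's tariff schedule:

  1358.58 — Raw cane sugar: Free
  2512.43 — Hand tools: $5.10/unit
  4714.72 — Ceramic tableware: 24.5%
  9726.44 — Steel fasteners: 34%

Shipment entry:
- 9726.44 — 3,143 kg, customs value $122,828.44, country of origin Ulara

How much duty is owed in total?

$41,761.67

Line 1 (9726.44, Ulara, 3,143 kg, $122,828.44):
Base rate for 9726.44 is 34%.
Duty = $122,828.44 × 34% = $41,761.67.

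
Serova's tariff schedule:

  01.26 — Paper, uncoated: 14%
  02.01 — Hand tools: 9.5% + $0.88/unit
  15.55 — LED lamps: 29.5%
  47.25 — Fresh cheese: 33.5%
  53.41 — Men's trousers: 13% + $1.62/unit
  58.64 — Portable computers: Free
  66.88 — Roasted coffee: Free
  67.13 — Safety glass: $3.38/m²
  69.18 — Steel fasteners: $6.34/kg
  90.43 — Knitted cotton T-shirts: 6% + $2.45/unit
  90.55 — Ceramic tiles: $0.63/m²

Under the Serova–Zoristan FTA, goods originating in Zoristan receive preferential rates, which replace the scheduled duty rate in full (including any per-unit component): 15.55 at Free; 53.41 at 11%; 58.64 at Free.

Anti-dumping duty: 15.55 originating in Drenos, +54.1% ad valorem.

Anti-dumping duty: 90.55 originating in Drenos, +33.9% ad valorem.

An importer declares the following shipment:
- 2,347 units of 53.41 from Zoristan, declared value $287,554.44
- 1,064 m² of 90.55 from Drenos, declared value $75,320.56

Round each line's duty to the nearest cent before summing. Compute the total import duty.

$57,834.98

Line 1 (53.41, Zoristan, 2,347 units, $287,554.44):
Base rate for 53.41 is 13% + $1.62/unit.
Origin Zoristan qualifies under the Serova–Zoristan agreement and 53.41 is covered: preferential rate 11% applies instead.
Duty = $287,554.44 × 11% = $31,630.99.
Line 2 (90.55, Drenos, 1,064 m², $75,320.56):
Base rate for 90.55 is $0.63/m².
Additional duty on 90.55 from Drenos: +33.9% ad valorem. Applied ad valorem rate = 33.9%.
Duty = $75,320.56 × 33.9% + 1,064 × $0.63 = $26,203.99.
Total = $31,630.99 + $26,203.99 = $57,834.98.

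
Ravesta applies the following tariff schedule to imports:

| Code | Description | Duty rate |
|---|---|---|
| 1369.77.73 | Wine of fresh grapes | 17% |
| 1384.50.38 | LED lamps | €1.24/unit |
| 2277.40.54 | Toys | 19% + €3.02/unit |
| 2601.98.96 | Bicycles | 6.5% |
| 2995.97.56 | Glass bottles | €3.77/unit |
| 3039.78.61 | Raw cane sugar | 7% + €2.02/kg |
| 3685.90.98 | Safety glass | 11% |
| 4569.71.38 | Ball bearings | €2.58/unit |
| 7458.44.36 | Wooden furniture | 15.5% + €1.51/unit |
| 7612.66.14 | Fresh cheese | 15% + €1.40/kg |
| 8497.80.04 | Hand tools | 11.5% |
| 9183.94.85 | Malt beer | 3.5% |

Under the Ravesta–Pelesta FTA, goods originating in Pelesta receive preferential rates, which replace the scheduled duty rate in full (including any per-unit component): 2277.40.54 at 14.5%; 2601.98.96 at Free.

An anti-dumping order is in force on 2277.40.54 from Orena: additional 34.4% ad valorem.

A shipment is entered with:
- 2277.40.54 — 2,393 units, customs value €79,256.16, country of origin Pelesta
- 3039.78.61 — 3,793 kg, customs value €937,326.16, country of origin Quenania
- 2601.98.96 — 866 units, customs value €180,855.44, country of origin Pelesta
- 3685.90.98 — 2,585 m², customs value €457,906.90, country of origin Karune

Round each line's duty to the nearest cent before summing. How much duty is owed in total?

€135,136.59

Line 1 (2277.40.54, Pelesta, 2,393 units, €79,256.16):
Base rate for 2277.40.54 is 19% + €3.02/unit.
Origin Pelesta qualifies under the Ravesta–Pelesta agreement and 2277.40.54 is covered: preferential rate 14.5% applies instead.
The additional-duty order on 2277.40.54 targets Orena, not Pelesta; it does not apply.
Duty = €79,256.16 × 14.5% = €11,492.14.
Line 2 (3039.78.61, Quenania, 3,793 kg, €937,326.16):
Base rate for 3039.78.61 is 7% + €2.02/kg.
Duty = €937,326.16 × 7% + 3,793 × €2.02 = €73,274.69.
Line 3 (2601.98.96, Pelesta, 866 units, €180,855.44):
Base rate for 2601.98.96 is 6.5%.
Origin Pelesta qualifies under the Ravesta–Pelesta agreement and 2601.98.96 is covered: preferential rate Free applies instead.
Duty = €180,855.44 × 0% = €0.00.
Line 4 (3685.90.98, Karune, 2,585 m², €457,906.90):
Base rate for 3685.90.98 is 11%.
Duty = €457,906.90 × 11% = €50,369.76.
Total = €11,492.14 + €73,274.69 + €0.00 + €50,369.76 = €135,136.59.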